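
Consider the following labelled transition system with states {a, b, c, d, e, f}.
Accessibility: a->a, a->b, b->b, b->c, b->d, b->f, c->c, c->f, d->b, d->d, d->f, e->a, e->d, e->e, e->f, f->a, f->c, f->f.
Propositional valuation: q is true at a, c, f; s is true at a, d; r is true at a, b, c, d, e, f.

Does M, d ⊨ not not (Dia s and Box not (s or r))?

At d: not (Dia s and Box not (s or r)) is true, so not not (Dia s and Box not (s or r)) is false.
  At d: Dia s and Box not (s or r) is false, so not (Dia s and Box not (s or r)) is true.
    At d: Dia s is true, Box not (s or r) is false, so Dia s and Box not (s or r) is false.
      At d: Dia s requires s at some successor in {b, d, f}.
        s holds at d, so Dia s is true at d.
      At d: Box not (s or r) requires not (s or r) at every successor {b, d, f}.
        not (s or r) fails at b, so Box not (s or r) is false at d.

No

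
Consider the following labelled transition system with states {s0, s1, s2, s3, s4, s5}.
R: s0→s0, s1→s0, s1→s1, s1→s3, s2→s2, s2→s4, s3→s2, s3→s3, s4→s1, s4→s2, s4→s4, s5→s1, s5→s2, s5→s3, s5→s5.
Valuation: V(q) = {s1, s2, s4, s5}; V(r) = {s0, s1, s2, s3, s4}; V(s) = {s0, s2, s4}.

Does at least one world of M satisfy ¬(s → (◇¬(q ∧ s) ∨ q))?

No

Recall that ◇ψ holds at a world iff ψ holds at some accessible world.
Let φ = ¬(s → (◇¬(q ∧ s) ∨ q)). Evaluate φ at each world:
  s0 (successors {s0}): φ is false.
  s1 (successors {s0, s1, s3}): φ is false.
  s2 (successors {s2, s4}): φ is false.
  s3 (successors {s2, s3}): φ is false.
  s4 (successors {s1, s2, s4}): φ is false.
  s5 (successors {s1, s2, s3, s5}): φ is false.
For instance, at s2:
  At s2: s → (◇¬(q ∧ s) ∨ q) is true, so ¬(s → (◇¬(q ∧ s) ∨ q)) is false.
    At s2: s is true, ◇¬(q ∧ s) ∨ q is true, so s → (◇¬(q ∧ s) ∨ q) is true.
      At s2: ◇¬(q ∧ s) is false, q is true, so ◇¬(q ∧ s) ∨ q is true.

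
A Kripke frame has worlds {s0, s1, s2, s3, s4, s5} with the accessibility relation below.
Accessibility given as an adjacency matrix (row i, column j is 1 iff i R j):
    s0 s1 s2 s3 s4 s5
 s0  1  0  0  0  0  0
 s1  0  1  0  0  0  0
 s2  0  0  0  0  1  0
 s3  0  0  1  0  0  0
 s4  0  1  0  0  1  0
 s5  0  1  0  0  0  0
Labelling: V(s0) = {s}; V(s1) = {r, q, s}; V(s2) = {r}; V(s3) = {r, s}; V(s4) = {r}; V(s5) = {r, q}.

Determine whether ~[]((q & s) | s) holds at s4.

Recall that []ψ holds at a world iff ψ holds at every accessible world, and <>ψ holds iff ψ holds at some accessible world.
At s4: []((q & s) | s) is false, so ~[]((q & s) | s) is true.
  At s4: []((q & s) | s) requires (q & s) | s at every successor {s1, s4}.
    (q & s) | s fails at s4, so []((q & s) | s) is false at s4.

Yes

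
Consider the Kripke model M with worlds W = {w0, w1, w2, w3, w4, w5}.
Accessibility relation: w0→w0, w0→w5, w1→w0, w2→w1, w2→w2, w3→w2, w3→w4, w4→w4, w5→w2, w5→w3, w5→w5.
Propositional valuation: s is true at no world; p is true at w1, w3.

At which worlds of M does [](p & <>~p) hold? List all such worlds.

Let φ = [](p & <>~p). Evaluate φ at each world:
  w0 (successors {w0, w5}): φ is false.
  w1 (successors {w0}): φ is false.
  w2 (successors {w1, w2}): φ is false.
  w3 (successors {w2, w4}): φ is false.
  w4 (successors {w4}): φ is false.
  w5 (successors {w2, w3, w5}): φ is false.
For instance, at w1:
  At w1: [](p & <>~p) requires p & <>~p at every successor {w0}.
    p & <>~p fails at w0, so [](p & <>~p) is false at w1.
      At w0: p is false, <>~p is true, so p & <>~p is false.
Satisfying worlds: none.

none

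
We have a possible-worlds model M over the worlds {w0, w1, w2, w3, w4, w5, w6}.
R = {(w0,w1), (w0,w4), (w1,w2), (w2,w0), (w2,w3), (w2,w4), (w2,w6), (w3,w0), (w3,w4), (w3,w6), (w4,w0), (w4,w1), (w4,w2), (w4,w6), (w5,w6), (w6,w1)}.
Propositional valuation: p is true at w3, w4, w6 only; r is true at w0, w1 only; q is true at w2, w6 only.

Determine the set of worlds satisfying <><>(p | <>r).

Recall that <>ψ holds at a world iff ψ holds at some accessible world.
Let φ = <><>(p | <>r). Evaluate φ at each world:
  w0 (successors {w1, w4}): φ is true.
  w1 (successors {w2}): φ is true.
  w2 (successors {w0, w3, w4, w6}): φ is true.
  w3 (successors {w0, w4, w6}): φ is true.
  w4 (successors {w0, w1, w2, w6}): φ is true.
  w5 (successors {w6}): φ is false.
  w6 (successors {w1}): φ is true.
For instance, at w3:
  At w3: <><>(p | <>r) requires <>(p | <>r) at some successor in {w0, w4, w6}.
    <>(p | <>r) holds at w0, so <><>(p | <>r) is true at w3.
      At w0: <>(p | <>r) requires p | <>r at some successor in {w1, w4}.
        p | <>r holds at w4, so <>(p | <>r) is true at w0.
Satisfying worlds: {w0, w1, w2, w3, w4, w6}

w0, w1, w2, w3, w4, w6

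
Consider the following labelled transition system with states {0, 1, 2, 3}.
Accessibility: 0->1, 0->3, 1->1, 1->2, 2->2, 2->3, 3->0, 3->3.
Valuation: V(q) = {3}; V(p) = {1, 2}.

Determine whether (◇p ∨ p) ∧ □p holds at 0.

Recall that □ψ holds at a world iff ψ holds at every accessible world, and ◇ψ holds iff ψ holds at some accessible world.
At 0: ◇p ∨ p is true, □p is false, so (◇p ∨ p) ∧ □p is false.
  At 0: ◇p is true, p is false, so ◇p ∨ p is true.
    At 0: ◇p requires p at some successor in {1, 3}.
      p holds at 1, so ◇p is true at 0.
  At 0: □p requires p at every successor {1, 3}.
    p fails at 3, so □p is false at 0.

No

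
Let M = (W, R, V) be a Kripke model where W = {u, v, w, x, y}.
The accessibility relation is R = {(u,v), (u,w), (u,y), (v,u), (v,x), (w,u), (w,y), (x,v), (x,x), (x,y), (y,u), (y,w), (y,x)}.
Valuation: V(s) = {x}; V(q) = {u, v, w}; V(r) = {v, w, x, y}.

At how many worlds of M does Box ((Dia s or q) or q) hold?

Let φ = Box ((Dia s or q) or q). Evaluate φ at each world:
  u (successors {v, w, y}): φ is true.
  v (successors {u, x}): φ is true.
  w (successors {u, y}): φ is true.
  x (successors {v, x, y}): φ is true.
  y (successors {u, w, x}): φ is true.
For instance, at u:
  At u: Box ((Dia s or q) or q) requires (Dia s or q) or q at every successor {v, w, y}.
      At v: Dia s or q is true, q is true, so (Dia s or q) or q is true.
      At w: Dia s or q is true, q is true, so (Dia s or q) or q is true.
      At y: Dia s or q is true, q is false, so (Dia s or q) or q is true.
  So Box ((Dia s or q) or q) is true at u.
Satisfying worlds: {u, v, w, x, y}

5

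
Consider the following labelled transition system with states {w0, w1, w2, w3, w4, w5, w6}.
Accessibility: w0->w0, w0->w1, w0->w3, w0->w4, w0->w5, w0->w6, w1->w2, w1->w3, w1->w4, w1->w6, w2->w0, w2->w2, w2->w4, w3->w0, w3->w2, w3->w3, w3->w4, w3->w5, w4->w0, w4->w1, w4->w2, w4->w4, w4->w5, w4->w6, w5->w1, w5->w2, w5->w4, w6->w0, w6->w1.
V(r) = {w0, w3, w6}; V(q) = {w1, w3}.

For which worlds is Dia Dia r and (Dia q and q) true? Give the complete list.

Let φ = Dia Dia r and (Dia q and q). Evaluate φ at each world:
  w0 (successors {w0, w1, w3, w4, w5, w6}): φ is false.
  w1 (successors {w2, w3, w4, w6}): φ is true.
  w2 (successors {w0, w2, w4}): φ is false.
  w3 (successors {w0, w2, w3, w4, w5}): φ is true.
  w4 (successors {w0, w1, w2, w4, w5, w6}): φ is false.
  w5 (successors {w1, w2, w4}): φ is false.
  w6 (successors {w0, w1}): φ is false.
For instance, at w5:
  At w5: Dia Dia r is true, Dia q and q is false, so Dia Dia r and (Dia q and q) is false.
    At w5: Dia Dia r requires Dia r at some successor in {w1, w2, w4}.
      Dia r holds at w1, so Dia Dia r is true at w5.
    At w5: Dia q is true, q is false, so Dia q and q is false.
      At w5: Dia q requires q at some successor in {w1, w2, w4}.
        q holds at w1, so Dia q is true at w5.
Satisfying worlds: {w1, w3}

w1, w3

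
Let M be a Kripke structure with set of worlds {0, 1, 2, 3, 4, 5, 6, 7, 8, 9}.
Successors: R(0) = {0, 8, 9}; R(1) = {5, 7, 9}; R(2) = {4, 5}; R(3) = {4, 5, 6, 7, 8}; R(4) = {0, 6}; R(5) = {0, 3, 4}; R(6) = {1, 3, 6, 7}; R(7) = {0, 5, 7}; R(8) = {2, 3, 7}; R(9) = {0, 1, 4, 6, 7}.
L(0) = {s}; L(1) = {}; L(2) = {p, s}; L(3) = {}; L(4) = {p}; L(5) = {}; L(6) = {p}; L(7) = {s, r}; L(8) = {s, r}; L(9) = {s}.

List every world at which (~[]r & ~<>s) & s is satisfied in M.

2

Recall that []ψ holds at a world iff ψ holds at every accessible world, and <>ψ holds iff ψ holds at some accessible world.
Let φ = (~[]r & ~<>s) & s. Evaluate φ at each world:
  0 (successors {0, 8, 9}): φ is false.
  1 (successors {5, 7, 9}): φ is false.
  2 (successors {4, 5}): φ is true.
  3 (successors {4, 5, 6, 7, 8}): φ is false.
  4 (successors {0, 6}): φ is false.
  5 (successors {0, 3, 4}): φ is false.
  6 (successors {1, 3, 6, 7}): φ is false.
  7 (successors {0, 5, 7}): φ is false.
  8 (successors {2, 3, 7}): φ is false.
  9 (successors {0, 1, 4, 6, 7}): φ is false.
For instance, at 1:
  At 1: ~[]r & ~<>s is false, s is false, so (~[]r & ~<>s) & s is false.
    At 1: ~[]r is true, ~<>s is false, so ~[]r & ~<>s is false.
      At 1: []r is false, so ~[]r is true.
      At 1: <>s is true, so ~<>s is false.
Satisfying worlds: {2}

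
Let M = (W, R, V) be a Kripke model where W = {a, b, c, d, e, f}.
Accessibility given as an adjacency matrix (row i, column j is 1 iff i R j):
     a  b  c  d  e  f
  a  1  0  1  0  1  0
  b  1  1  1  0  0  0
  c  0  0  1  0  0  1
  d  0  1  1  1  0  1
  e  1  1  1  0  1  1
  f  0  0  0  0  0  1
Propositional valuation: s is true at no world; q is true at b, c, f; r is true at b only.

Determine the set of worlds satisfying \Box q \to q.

a, b, c, d, e, f

Let φ = \Box q \to q. Evaluate φ at each world:
  a (successors {a, c, e}): φ is true.
  b (successors {a, b, c}): φ is true.
  c (successors {c, f}): φ is true.
  d (successors {b, c, d, f}): φ is true.
  e (successors {a, b, c, e, f}): φ is true.
  f (successors {f}): φ is true.
For instance, at a:
  At a: \Box q is false, q is false, so \Box q \to q is true.
    At a: \Box q requires q at every successor {a, c, e}.
      q fails at a, so \Box q is false at a.
Satisfying worlds: {a, b, c, d, e, f}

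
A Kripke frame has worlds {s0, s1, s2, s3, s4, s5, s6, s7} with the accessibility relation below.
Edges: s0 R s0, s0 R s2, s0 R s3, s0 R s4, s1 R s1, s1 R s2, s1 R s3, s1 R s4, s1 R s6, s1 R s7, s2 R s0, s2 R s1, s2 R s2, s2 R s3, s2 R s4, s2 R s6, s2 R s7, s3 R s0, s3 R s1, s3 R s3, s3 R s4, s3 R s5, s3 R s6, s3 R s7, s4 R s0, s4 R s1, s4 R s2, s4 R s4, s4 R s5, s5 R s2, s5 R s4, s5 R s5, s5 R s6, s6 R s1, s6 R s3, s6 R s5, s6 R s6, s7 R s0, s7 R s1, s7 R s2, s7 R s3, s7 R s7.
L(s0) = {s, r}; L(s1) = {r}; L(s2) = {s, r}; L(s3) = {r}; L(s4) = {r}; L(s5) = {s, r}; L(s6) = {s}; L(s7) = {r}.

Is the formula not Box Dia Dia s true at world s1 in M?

No

At s1: Box Dia Dia s is true, so not Box Dia Dia s is false.
  At s1: Box Dia Dia s requires Dia Dia s at every successor {s1, s2, s3, s4, s6, s7}.
    At s1: Dia Dia s is true.
    At s2: Dia Dia s is true.
    At s3: Dia Dia s is true.
    At s4: Dia Dia s is true.
    At s6: Dia Dia s is true.
    At s7: Dia Dia s is true.
  So Box Dia Dia s is true at s1.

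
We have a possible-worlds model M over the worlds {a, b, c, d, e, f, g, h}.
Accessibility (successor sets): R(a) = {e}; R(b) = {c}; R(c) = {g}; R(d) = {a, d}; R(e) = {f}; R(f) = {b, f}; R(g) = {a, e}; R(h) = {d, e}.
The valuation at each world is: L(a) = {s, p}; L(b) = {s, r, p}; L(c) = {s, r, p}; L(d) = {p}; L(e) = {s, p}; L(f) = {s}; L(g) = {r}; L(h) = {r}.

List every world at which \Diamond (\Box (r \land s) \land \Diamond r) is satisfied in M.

Recall that \Box ψ holds at a world iff ψ holds at every accessible world, and \Diamond ψ holds iff ψ holds at some accessible world.
Let φ = \Diamond (\Box (r \land s) \land \Diamond r). Evaluate φ at each world:
  a (successors {e}): φ is false.
  b (successors {c}): φ is false.
  c (successors {g}): φ is false.
  d (successors {a, d}): φ is false.
  e (successors {f}): φ is false.
  f (successors {b, f}): φ is true.
  g (successors {a, e}): φ is false.
  h (successors {d, e}): φ is false.
For instance, at c:
  At c: \Diamond (\Box (r \land s) \land \Diamond r) requires \Box (r \land s) \land \Diamond r at some successor in {g}.
    At g: \Box (r \land s) \land \Diamond r is false.
  So \Diamond (\Box (r \land s) \land \Diamond r) is false at c.
Satisfying worlds: {f}

f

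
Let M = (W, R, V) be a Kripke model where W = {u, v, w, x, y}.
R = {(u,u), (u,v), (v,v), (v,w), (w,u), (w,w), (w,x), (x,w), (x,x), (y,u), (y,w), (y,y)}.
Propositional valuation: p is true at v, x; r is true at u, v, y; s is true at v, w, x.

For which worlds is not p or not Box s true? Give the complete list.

u, w, y

Let φ = not p or not Box s. Evaluate φ at each world:
  u (successors {u, v}): φ is true.
  v (successors {v, w}): φ is false.
  w (successors {u, w, x}): φ is true.
  x (successors {w, x}): φ is false.
  y (successors {u, w, y}): φ is true.
For instance, at u:
  At u: not p is true, not Box s is true, so not p or not Box s is true.
    At u: Box s is false, so not Box s is true.
      At u: Box s requires s at every successor {u, v}.
        s fails at u, so Box s is false at u.
Satisfying worlds: {u, w, y}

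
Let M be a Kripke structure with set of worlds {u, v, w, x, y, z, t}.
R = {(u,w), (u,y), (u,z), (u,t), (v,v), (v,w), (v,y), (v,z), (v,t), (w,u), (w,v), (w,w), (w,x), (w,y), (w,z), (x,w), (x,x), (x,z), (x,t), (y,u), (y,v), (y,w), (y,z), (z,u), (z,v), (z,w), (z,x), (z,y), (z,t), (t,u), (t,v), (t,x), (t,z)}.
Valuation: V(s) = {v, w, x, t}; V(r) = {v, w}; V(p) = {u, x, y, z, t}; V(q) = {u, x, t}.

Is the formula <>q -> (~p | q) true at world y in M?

At y: <>q is true, ~p | q is false, so <>q -> (~p | q) is false.
  At y: <>q requires q at some successor in {u, v, w, z}.
    q holds at u, so <>q is true at y.

No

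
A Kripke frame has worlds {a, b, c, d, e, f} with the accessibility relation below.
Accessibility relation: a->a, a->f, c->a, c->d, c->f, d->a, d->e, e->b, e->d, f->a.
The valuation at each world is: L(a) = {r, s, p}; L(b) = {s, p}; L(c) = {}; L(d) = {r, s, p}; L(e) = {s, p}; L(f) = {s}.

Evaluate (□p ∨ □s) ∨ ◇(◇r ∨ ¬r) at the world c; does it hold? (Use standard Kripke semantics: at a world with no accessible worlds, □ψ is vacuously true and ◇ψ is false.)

Yes

At c: □p ∨ □s is true, ◇(◇r ∨ ¬r) is true, so (□p ∨ □s) ∨ ◇(◇r ∨ ¬r) is true.
  At c: □p is false, □s is true, so □p ∨ □s is true.
    At c: □p requires p at every successor {a, d, f}.
      p fails at f, so □p is false at c.
    At c: □s requires s at every successor {a, d, f}.
      At a: s is true.
      At d: s is true.
      At f: s is true.
    So □s is true at c.
  At c: ◇(◇r ∨ ¬r) requires ◇r ∨ ¬r at some successor in {a, d, f}.
    ◇r ∨ ¬r holds at a, so ◇(◇r ∨ ¬r) is true at c.
      At a: ◇r is true, ¬r is false, so ◇r ∨ ¬r is true.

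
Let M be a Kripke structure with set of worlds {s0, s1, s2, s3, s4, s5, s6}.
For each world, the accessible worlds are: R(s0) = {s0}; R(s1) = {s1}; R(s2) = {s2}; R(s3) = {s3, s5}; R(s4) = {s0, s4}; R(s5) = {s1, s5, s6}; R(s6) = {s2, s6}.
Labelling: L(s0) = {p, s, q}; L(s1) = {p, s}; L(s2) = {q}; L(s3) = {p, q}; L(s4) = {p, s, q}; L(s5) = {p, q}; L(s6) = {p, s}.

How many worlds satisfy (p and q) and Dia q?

4

Let φ = (p and q) and Dia q. Evaluate φ at each world:
  s0 (successors {s0}): φ is true.
  s1 (successors {s1}): φ is false.
  s2 (successors {s2}): φ is false.
  s3 (successors {s3, s5}): φ is true.
  s4 (successors {s0, s4}): φ is true.
  s5 (successors {s1, s5, s6}): φ is true.
  s6 (successors {s2, s6}): φ is false.
For instance, at s1:
  At s1: p and q is false, Dia q is false, so (p and q) and Dia q is false.
    At s1: Dia q requires q at some successor in {s1}.
      At s1: q is false.
    So Dia q is false at s1.
Satisfying worlds: {s0, s3, s4, s5}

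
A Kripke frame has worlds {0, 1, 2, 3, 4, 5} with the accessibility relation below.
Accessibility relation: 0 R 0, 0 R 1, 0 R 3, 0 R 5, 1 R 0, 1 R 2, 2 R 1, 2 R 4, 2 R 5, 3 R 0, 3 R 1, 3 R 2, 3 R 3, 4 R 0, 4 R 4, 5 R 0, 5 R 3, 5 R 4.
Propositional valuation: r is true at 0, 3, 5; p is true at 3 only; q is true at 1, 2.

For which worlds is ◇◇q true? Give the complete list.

0, 1, 2, 3, 4, 5

Let φ = ◇◇q. Evaluate φ at each world:
  0 (successors {0, 1, 3, 5}): φ is true.
  1 (successors {0, 2}): φ is true.
  2 (successors {1, 4, 5}): φ is true.
  3 (successors {0, 1, 2, 3}): φ is true.
  4 (successors {0, 4}): φ is true.
  5 (successors {0, 3, 4}): φ is true.
For instance, at 2:
  At 2: ◇◇q requires ◇q at some successor in {1, 4, 5}.
    ◇q holds at 1, so ◇◇q is true at 2.
      At 1: ◇q requires q at some successor in {0, 2}.
        q holds at 2, so ◇q is true at 1.
Satisfying worlds: {0, 1, 2, 3, 4, 5}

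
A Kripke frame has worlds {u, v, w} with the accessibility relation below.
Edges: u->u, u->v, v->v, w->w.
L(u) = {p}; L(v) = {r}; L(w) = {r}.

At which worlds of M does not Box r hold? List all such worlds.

Recall that Box ψ holds at a world iff ψ holds at every accessible world, and Dia ψ holds iff ψ holds at some accessible world.
Let φ = not Box r. Evaluate φ at each world:
  u (successors {u, v}): φ is true.
  v (successors {v}): φ is false.
  w (successors {w}): φ is false.
For instance, at w:
  At w: Box r is true, so not Box r is false.
    At w: Box r requires r at every successor {w}.
      At w: r is true.
    So Box r is true at w.
Satisfying worlds: {u}

u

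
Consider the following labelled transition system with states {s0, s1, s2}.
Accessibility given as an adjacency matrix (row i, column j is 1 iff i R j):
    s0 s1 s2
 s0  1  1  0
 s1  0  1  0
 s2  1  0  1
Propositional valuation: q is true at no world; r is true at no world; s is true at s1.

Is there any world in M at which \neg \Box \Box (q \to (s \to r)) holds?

Let φ = \neg \Box \Box (q \to (s \to r)). Evaluate φ at each world:
  s0 (successors {s0, s1}): φ is false.
  s1 (successors {s1}): φ is false.
  s2 (successors {s0, s2}): φ is false.
For instance, at s1:
  At s1: \Box \Box (q \to (s \to r)) is true, so \neg \Box \Box (q \to (s \to r)) is false.
    At s1: \Box \Box (q \to (s \to r)) requires \Box (q \to (s \to r)) at every successor {s1}.
      At s1: \Box (q \to (s \to r)) is true.
    So \Box \Box (q \to (s \to r)) is true at s1.

No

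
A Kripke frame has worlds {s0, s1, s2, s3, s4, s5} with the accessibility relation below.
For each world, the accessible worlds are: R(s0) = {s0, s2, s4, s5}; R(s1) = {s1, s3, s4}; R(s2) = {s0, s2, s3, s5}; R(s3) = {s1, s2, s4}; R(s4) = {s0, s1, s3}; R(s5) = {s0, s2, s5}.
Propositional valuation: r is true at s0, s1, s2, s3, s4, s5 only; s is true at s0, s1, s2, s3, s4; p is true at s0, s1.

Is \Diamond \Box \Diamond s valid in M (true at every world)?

Let φ = \Diamond \Box \Diamond s. Evaluate φ at each world:
  s0 (successors {s0, s2, s4, s5}): φ is true.
  s1 (successors {s1, s3, s4}): φ is true.
  s2 (successors {s0, s2, s3, s5}): φ is true.
  s3 (successors {s1, s2, s4}): φ is true.
  s4 (successors {s0, s1, s3}): φ is true.
  s5 (successors {s0, s2, s5}): φ is true.
For instance, at s0:
  At s0: \Diamond \Box \Diamond s requires \Box \Diamond s at some successor in {s0, s2, s4, s5}.
    \Box \Diamond s holds at s0, so \Diamond \Box \Diamond s is true at s0.
      At s0: \Box \Diamond s requires \Diamond s at every successor {s0, s2, s4, s5}.
        At s0: \Diamond s is true.
        At s2: \Diamond s is true.
        At s4: \Diamond s is true.
        At s5: \Diamond s is true.
      So \Box \Diamond s is true at s0.

Yes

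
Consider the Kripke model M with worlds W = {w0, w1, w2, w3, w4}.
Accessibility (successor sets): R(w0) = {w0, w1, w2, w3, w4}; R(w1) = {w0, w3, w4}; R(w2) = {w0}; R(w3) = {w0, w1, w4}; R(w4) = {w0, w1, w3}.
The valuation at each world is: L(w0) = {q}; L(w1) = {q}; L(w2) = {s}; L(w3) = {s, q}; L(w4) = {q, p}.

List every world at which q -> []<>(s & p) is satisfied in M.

w2

Recall that []ψ holds at a world iff ψ holds at every accessible world, and <>ψ holds iff ψ holds at some accessible world.
Let φ = q -> []<>(s & p). Evaluate φ at each world:
  w0 (successors {w0, w1, w2, w3, w4}): φ is false.
  w1 (successors {w0, w3, w4}): φ is false.
  w2 (successors {w0}): φ is true.
  w3 (successors {w0, w1, w4}): φ is false.
  w4 (successors {w0, w1, w3}): φ is false.
For instance, at w1:
  At w1: q is true, []<>(s & p) is false, so q -> []<>(s & p) is false.
    At w1: []<>(s & p) requires <>(s & p) at every successor {w0, w3, w4}.
      <>(s & p) fails at w0, so []<>(s & p) is false at w1.
Satisfying worlds: {w2}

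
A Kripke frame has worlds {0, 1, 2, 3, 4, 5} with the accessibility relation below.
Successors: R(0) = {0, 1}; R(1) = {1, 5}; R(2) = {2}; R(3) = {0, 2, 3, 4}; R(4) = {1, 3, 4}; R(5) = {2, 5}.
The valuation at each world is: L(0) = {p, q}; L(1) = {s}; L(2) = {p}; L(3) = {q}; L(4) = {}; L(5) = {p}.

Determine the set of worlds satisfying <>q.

0, 3, 4

Recall that <>ψ holds at a world iff ψ holds at some accessible world.
Let φ = <>q. Evaluate φ at each world:
  0 (successors {0, 1}): φ is true.
  1 (successors {1, 5}): φ is false.
  2 (successors {2}): φ is false.
  3 (successors {0, 2, 3, 4}): φ is true.
  4 (successors {1, 3, 4}): φ is true.
  5 (successors {2, 5}): φ is false.
For instance, at 4:
  At 4: <>q requires q at some successor in {1, 3, 4}.
    q holds at 3, so <>q is true at 4.
Satisfying worlds: {0, 3, 4}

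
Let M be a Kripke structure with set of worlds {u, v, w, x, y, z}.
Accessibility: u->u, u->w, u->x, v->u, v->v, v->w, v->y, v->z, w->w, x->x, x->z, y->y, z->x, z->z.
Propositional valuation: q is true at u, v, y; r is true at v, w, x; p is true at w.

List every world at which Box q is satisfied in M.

y

Let φ = Box q. Evaluate φ at each world:
  u (successors {u, w, x}): φ is false.
  v (successors {u, v, w, y, z}): φ is false.
  w (successors {w}): φ is false.
  x (successors {x, z}): φ is false.
  y (successors {y}): φ is true.
  z (successors {x, z}): φ is false.
For instance, at u:
  At u: Box q requires q at every successor {u, w, x}.
    q fails at w, so Box q is false at u.
Satisfying worlds: {y}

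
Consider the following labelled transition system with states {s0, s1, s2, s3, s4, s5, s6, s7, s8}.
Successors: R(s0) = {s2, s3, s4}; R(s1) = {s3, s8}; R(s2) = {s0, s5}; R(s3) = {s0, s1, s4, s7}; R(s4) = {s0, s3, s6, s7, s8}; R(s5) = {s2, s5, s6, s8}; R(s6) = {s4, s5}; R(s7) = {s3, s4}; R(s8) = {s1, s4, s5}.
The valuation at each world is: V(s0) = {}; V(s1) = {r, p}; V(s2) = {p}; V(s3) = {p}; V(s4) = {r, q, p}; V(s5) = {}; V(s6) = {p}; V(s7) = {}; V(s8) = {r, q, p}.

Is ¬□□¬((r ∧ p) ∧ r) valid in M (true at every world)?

Yes

Recall that □ψ holds at a world iff ψ holds at every accessible world, and ◇ψ holds iff ψ holds at some accessible world.
Let φ = ¬□□¬((r ∧ p) ∧ r). Evaluate φ at each world:
  s0 (successors {s2, s3, s4}): φ is true.
  s1 (successors {s3, s8}): φ is true.
  s2 (successors {s0, s5}): φ is true.
  s3 (successors {s0, s1, s4, s7}): φ is true.
  s4 (successors {s0, s3, s6, s7, s8}): φ is true.
  s5 (successors {s2, s5, s6, s8}): φ is true.
  s6 (successors {s4, s5}): φ is true.
  s7 (successors {s3, s4}): φ is true.
  s8 (successors {s1, s4, s5}): φ is true.
For instance, at s2:
  At s2: □□¬((r ∧ p) ∧ r) is false, so ¬□□¬((r ∧ p) ∧ r) is true.
    At s2: □□¬((r ∧ p) ∧ r) requires □¬((r ∧ p) ∧ r) at every successor {s0, s5}.
      □¬((r ∧ p) ∧ r) fails at s0, so □□¬((r ∧ p) ∧ r) is false at s2.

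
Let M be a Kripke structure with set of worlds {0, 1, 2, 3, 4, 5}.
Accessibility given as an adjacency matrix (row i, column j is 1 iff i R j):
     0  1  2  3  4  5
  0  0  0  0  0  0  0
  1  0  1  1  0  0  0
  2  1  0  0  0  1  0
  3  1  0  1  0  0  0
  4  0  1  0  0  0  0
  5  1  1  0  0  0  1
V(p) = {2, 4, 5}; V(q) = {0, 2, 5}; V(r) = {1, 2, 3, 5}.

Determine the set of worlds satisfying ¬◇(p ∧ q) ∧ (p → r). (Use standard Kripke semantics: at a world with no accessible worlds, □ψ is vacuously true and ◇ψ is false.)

0, 2

Recall that ◇ψ holds at a world iff ψ holds at some accessible world.
Let φ = ¬◇(p ∧ q) ∧ (p → r). Evaluate φ at each world:
  0 (successors ∅): φ is true.
  1 (successors {1, 2}): φ is false.
  2 (successors {0, 4}): φ is true.
  3 (successors {0, 2}): φ is false.
  4 (successors {1}): φ is false.
  5 (successors {0, 1, 5}): φ is false.
For instance, at 3:
  At 3: ¬◇(p ∧ q) is false, p → r is true, so ¬◇(p ∧ q) ∧ (p → r) is false.
    At 3: ◇(p ∧ q) is true, so ¬◇(p ∧ q) is false.
      At 3: ◇(p ∧ q) requires p ∧ q at some successor in {0, 2}.
        p ∧ q holds at 2, so ◇(p ∧ q) is true at 3.
Satisfying worlds: {0, 2}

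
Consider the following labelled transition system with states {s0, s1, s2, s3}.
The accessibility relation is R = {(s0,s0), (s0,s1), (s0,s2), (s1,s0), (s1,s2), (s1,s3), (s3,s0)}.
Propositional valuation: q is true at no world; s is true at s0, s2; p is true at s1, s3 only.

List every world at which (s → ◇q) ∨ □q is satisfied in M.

Let φ = (s → ◇q) ∨ □q. Evaluate φ at each world:
  s0 (successors {s0, s1, s2}): φ is false.
  s1 (successors {s0, s2, s3}): φ is true.
  s2 (successors ∅): φ is true.
  s3 (successors {s0}): φ is true.
For instance, at s3:
  At s3: s → ◇q is true, □q is false, so (s → ◇q) ∨ □q is true.
    At s3: s is false, ◇q is false, so s → ◇q is true.
      At s3: ◇q requires q at some successor in {s0}.
        At s0: q is false.
      So ◇q is false at s3.
    At s3: □q requires q at every successor {s0}.
      q fails at s0, so □q is false at s3.
Satisfying worlds: {s1, s2, s3}

s1, s2, s3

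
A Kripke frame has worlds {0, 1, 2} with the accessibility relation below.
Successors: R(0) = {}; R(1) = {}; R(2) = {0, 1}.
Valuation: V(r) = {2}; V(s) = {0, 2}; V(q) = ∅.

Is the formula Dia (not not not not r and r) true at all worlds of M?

Let φ = Dia (not not not not r and r). Evaluate φ at each world:
  0 (successors ∅): φ is false.
  1 (successors ∅): φ is false.
  2 (successors {0, 1}): φ is false.
Detail at 0 (counterexample):
  At 0: no accessible worlds, so Dia (not not not not r and r) is false.

No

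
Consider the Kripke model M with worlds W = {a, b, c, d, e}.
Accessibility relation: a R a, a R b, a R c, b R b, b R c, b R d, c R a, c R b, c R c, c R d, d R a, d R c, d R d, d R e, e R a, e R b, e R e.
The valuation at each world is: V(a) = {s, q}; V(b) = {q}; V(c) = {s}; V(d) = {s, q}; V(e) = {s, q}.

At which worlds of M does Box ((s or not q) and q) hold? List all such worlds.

Recall that Box ψ holds at a world iff ψ holds at every accessible world, and Dia ψ holds iff ψ holds at some accessible world.
Let φ = Box ((s or not q) and q). Evaluate φ at each world:
  a (successors {a, b, c}): φ is false.
  b (successors {b, c, d}): φ is false.
  c (successors {a, b, c, d}): φ is false.
  d (successors {a, c, d, e}): φ is false.
  e (successors {a, b, e}): φ is false.
For instance, at b:
  At b: Box ((s or not q) and q) requires (s or not q) and q at every successor {b, c, d}.
    (s or not q) and q fails at b, so Box ((s or not q) and q) is false at b.
Satisfying worlds: none.

none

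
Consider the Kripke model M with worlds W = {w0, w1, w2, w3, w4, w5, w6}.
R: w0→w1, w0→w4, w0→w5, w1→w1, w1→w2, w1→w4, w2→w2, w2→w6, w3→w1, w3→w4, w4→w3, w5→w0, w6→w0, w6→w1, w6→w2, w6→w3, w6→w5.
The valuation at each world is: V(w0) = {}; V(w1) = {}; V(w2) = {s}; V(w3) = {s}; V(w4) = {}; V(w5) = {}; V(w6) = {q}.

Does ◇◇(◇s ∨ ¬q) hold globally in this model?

Yes

Let φ = ◇◇(◇s ∨ ¬q). Evaluate φ at each world:
  w0 (successors {w1, w4, w5}): φ is true.
  w1 (successors {w1, w2, w4}): φ is true.
  w2 (successors {w2, w6}): φ is true.
  w3 (successors {w1, w4}): φ is true.
  w4 (successors {w3}): φ is true.
  w5 (successors {w0}): φ is true.
  w6 (successors {w0, w1, w2, w3, w5}): φ is true.
For instance, at w6:
  At w6: ◇◇(◇s ∨ ¬q) requires ◇(◇s ∨ ¬q) at some successor in {w0, w1, w2, w3, w5}.
    ◇(◇s ∨ ¬q) holds at w0, so ◇◇(◇s ∨ ¬q) is true at w6.
      At w0: ◇(◇s ∨ ¬q) requires ◇s ∨ ¬q at some successor in {w1, w4, w5}.
        ◇s ∨ ¬q holds at w1, so ◇(◇s ∨ ¬q) is true at w0.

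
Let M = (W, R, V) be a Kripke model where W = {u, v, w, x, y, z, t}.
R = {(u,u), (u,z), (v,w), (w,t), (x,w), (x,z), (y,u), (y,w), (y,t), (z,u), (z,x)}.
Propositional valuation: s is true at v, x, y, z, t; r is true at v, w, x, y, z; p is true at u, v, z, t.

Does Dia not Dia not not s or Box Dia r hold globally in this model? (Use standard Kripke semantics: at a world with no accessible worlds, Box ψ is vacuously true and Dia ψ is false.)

No

Recall that Box ψ holds at a world iff ψ holds at every accessible world, and Dia ψ holds iff ψ holds at some accessible world.
Let φ = Dia not Dia not not s or Box Dia r. Evaluate φ at each world:
  u (successors {u, z}): φ is true.
  v (successors {w}): φ is false.
  w (successors {t}): φ is true.
  x (successors {w, z}): φ is false.
  y (successors {u, w, t}): φ is true.
  z (successors {u, x}): φ is true.
  t (successors ∅): φ is true.
Detail at v (counterexample):
  At v: Dia not Dia not not s is false, Box Dia r is false, so Dia not Dia not not s or Box Dia r is false.
    At v: Dia not Dia not not s requires not Dia not not s at some successor in {w}.
      At w: not Dia not not s is false.
    So Dia not Dia not not s is false at v.
    At v: Box Dia r requires Dia r at every successor {w}.
      Dia r fails at w, so Box Dia r is false at v.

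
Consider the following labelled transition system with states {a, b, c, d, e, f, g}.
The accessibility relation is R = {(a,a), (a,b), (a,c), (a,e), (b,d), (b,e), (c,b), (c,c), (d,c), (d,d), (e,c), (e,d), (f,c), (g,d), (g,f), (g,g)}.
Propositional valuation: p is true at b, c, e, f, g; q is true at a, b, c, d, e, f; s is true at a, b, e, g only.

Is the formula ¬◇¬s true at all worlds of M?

No

Let φ = ¬◇¬s. Evaluate φ at each world:
  a (successors {a, b, c, e}): φ is false.
  b (successors {d, e}): φ is false.
  c (successors {b, c}): φ is false.
  d (successors {c, d}): φ is false.
  e (successors {c, d}): φ is false.
  f (successors {c}): φ is false.
  g (successors {d, f, g}): φ is false.
Detail at a (counterexample):
  At a: ◇¬s is true, so ¬◇¬s is false.
    At a: ◇¬s requires ¬s at some successor in {a, b, c, e}.
      ¬s holds at c, so ◇¬s is true at a.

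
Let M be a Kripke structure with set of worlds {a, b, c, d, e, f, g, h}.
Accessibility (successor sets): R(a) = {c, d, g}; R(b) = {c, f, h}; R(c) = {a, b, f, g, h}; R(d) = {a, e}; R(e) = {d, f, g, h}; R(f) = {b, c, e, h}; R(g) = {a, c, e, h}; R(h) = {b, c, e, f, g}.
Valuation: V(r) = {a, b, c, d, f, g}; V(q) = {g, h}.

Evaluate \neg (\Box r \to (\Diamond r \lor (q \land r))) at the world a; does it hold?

No

Recall that \Box ψ holds at a world iff ψ holds at every accessible world, and \Diamond ψ holds iff ψ holds at some accessible world.
At a: \Box r \to (\Diamond r \lor (q \land r)) is true, so \neg (\Box r \to (\Diamond r \lor (q \land r))) is false.
  At a: \Box r is true, \Diamond r \lor (q \land r) is true, so \Box r \to (\Diamond r \lor (q \land r)) is true.
    At a: \Box r requires r at every successor {c, d, g}.
      At c: r is true.
      At d: r is true.
      At g: r is true.
    So \Box r is true at a.
    At a: \Diamond r is true, q \land r is false, so \Diamond r \lor (q \land r) is true.
      At a: \Diamond r requires r at some successor in {c, d, g}.
        r holds at c, so \Diamond r is true at a.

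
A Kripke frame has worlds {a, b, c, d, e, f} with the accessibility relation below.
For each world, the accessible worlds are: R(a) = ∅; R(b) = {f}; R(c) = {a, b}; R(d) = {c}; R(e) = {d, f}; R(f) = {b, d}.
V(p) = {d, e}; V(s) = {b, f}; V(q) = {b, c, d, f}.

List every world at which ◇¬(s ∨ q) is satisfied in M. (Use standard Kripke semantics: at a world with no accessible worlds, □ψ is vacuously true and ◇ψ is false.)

c

Let φ = ◇¬(s ∨ q). Evaluate φ at each world:
  a (successors ∅): φ is false.
  b (successors {f}): φ is false.
  c (successors {a, b}): φ is true.
  d (successors {c}): φ is false.
  e (successors {d, f}): φ is false.
  f (successors {b, d}): φ is false.
For instance, at c:
  At c: ◇¬(s ∨ q) requires ¬(s ∨ q) at some successor in {a, b}.
    ¬(s ∨ q) holds at a, so ◇¬(s ∨ q) is true at c.
Satisfying worlds: {c}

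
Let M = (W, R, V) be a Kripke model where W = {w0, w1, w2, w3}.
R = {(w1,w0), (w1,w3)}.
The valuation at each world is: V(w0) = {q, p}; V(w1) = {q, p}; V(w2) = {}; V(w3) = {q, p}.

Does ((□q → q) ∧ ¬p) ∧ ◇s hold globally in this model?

No

Let φ = ((□q → q) ∧ ¬p) ∧ ◇s. Evaluate φ at each world:
  w0 (successors ∅): φ is false.
  w1 (successors {w0, w3}): φ is false.
  w2 (successors ∅): φ is false.
  w3 (successors ∅): φ is false.
Detail at w0 (counterexample):
  At w0: (□q → q) ∧ ¬p is false, ◇s is false, so ((□q → q) ∧ ¬p) ∧ ◇s is false.
    At w0: □q → q is true, ¬p is false, so (□q → q) ∧ ¬p is false.
      At w0: □q is true, q is true, so □q → q is true.
    At w0: no accessible worlds, so ◇s is false.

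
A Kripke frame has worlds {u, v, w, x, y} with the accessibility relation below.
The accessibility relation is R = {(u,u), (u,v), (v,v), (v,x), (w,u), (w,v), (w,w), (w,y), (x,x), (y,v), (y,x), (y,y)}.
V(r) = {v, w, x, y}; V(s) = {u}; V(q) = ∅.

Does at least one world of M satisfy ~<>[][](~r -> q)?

No

Recall that []ψ holds at a world iff ψ holds at every accessible world, and <>ψ holds iff ψ holds at some accessible world.
Let φ = ~<>[][](~r -> q). Evaluate φ at each world:
  u (successors {u, v}): φ is false.
  v (successors {v, x}): φ is false.
  w (successors {u, v, w, y}): φ is false.
  x (successors {x}): φ is false.
  y (successors {v, x, y}): φ is false.
For instance, at w:
  At w: <>[][](~r -> q) is true, so ~<>[][](~r -> q) is false.
    At w: <>[][](~r -> q) requires [][](~r -> q) at some successor in {u, v, w, y}.
      [][](~r -> q) holds at v, so <>[][](~r -> q) is true at w.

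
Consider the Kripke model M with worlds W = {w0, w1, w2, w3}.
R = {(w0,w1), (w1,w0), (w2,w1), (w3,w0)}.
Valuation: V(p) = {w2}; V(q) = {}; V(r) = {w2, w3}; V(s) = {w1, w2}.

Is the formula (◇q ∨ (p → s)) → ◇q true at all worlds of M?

No

Let φ = (◇q ∨ (p → s)) → ◇q. Evaluate φ at each world:
  w0 (successors {w1}): φ is false.
  w1 (successors {w0}): φ is false.
  w2 (successors {w1}): φ is false.
  w3 (successors {w0}): φ is false.
Detail at w0 (counterexample):
  At w0: ◇q ∨ (p → s) is true, ◇q is false, so (◇q ∨ (p → s)) → ◇q is false.
    At w0: ◇q is false, p → s is true, so ◇q ∨ (p → s) is true.
      At w0: ◇q requires q at some successor in {w1}.
        At w1: q is false.
      So ◇q is false at w0.
    At w0: ◇q requires q at some successor in {w1}.
      At w1: q is false.
    So ◇q is false at w0.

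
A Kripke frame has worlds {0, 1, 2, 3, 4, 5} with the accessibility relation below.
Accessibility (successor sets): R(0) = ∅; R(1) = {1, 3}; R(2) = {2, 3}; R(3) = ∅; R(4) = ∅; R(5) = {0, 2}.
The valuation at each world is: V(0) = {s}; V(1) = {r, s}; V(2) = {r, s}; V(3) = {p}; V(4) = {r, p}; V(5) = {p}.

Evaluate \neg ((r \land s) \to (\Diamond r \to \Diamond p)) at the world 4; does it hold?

No

Recall that \Diamond ψ holds at a world iff ψ holds at some accessible world.
At 4: (r \land s) \to (\Diamond r \to \Diamond p) is true, so \neg ((r \land s) \to (\Diamond r \to \Diamond p)) is false.
  At 4: r \land s is false, \Diamond r \to \Diamond p is true, so (r \land s) \to (\Diamond r \to \Diamond p) is true.
    At 4: \Diamond r is false, \Diamond p is false, so \Diamond r \to \Diamond p is true.
      At 4: no accessible worlds, so \Diamond r is false.
      At 4: no accessible worlds, so \Diamond p is false.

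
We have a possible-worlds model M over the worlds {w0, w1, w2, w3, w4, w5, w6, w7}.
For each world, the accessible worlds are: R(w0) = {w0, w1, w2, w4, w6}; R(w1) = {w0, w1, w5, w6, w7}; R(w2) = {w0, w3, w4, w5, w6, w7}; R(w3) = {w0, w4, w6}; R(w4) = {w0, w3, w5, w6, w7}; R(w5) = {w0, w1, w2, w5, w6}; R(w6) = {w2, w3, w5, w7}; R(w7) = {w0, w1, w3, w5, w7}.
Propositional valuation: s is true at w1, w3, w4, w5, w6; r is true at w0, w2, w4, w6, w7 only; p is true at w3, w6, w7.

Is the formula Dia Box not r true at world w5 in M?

At w5: Dia Box not r requires Box not r at some successor in {w0, w1, w2, w5, w6}.
  At w0: Box not r is false.
  At w1: Box not r is false.
  At w2: Box not r is false.
  At w5: Box not r is false.
  At w6: Box not r is false.
So Dia Box not r is false at w5.

No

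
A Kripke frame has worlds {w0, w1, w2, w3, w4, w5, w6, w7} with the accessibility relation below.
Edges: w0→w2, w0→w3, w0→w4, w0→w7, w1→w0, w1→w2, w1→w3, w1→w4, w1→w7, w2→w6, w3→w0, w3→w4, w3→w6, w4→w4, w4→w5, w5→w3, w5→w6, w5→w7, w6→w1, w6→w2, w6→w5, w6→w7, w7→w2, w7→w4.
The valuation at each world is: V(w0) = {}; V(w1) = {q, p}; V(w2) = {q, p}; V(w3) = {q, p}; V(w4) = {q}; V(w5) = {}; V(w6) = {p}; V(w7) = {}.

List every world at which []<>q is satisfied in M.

w2, w3, w4, w5

Recall that []ψ holds at a world iff ψ holds at every accessible world, and <>ψ holds iff ψ holds at some accessible world.
Let φ = []<>q. Evaluate φ at each world:
  w0 (successors {w2, w3, w4, w7}): φ is false.
  w1 (successors {w0, w2, w3, w4, w7}): φ is false.
  w2 (successors {w6}): φ is true.
  w3 (successors {w0, w4, w6}): φ is true.
  w4 (successors {w4, w5}): φ is true.
  w5 (successors {w3, w6, w7}): φ is true.
  w6 (successors {w1, w2, w5, w7}): φ is false.
  w7 (successors {w2, w4}): φ is false.
For instance, at w3:
  At w3: []<>q requires <>q at every successor {w0, w4, w6}.
      At w0: <>q requires q at some successor in {w2, w3, w4, w7}.
        q holds at w2, so <>q is true at w0.
      At w4: <>q requires q at some successor in {w4, w5}.
        q holds at w4, so <>q is true at w4.
      At w6: <>q requires q at some successor in {w1, w2, w5, w7}.
        q holds at w1, so <>q is true at w6.
  So []<>q is true at w3.
Satisfying worlds: {w2, w3, w4, w5}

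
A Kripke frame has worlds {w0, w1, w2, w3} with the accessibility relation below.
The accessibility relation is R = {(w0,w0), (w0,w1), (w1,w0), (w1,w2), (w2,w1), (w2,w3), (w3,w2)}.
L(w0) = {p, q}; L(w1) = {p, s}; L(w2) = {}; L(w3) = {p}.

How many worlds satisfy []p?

2

Let φ = []p. Evaluate φ at each world:
  w0 (successors {w0, w1}): φ is true.
  w1 (successors {w0, w2}): φ is false.
  w2 (successors {w1, w3}): φ is true.
  w3 (successors {w2}): φ is false.
For instance, at w0:
  At w0: []p requires p at every successor {w0, w1}.
    At w0: p is true.
    At w1: p is true.
  So []p is true at w0.
Satisfying worlds: {w0, w2}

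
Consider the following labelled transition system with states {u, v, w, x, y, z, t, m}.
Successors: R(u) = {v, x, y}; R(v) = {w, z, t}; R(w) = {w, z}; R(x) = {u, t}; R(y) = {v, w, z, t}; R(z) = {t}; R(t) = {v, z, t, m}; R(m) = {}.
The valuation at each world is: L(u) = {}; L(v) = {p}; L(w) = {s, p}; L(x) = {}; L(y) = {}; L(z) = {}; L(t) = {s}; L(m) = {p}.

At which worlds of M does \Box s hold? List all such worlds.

Let φ = \Box s. Evaluate φ at each world:
  u (successors {v, x, y}): φ is false.
  v (successors {w, z, t}): φ is false.
  w (successors {w, z}): φ is false.
  x (successors {u, t}): φ is false.
  y (successors {v, w, z, t}): φ is false.
  z (successors {t}): φ is true.
  t (successors {v, z, t, m}): φ is false.
  m (successors ∅): φ is true.
For instance, at u:
  At u: \Box s requires s at every successor {v, x, y}.
    s fails at v, so \Box s is false at u.
Satisfying worlds: {z, m}

z, m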